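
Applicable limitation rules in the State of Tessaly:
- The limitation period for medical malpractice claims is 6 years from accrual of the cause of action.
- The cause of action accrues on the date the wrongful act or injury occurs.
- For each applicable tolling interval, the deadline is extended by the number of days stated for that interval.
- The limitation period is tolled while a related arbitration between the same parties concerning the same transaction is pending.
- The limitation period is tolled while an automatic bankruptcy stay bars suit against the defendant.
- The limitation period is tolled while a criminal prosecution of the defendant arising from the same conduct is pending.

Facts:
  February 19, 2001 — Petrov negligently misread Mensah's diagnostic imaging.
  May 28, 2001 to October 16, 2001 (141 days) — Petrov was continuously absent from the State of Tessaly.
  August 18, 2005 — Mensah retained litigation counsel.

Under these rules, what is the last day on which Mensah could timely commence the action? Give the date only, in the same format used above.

February 19, 2007

The limitation period began to run on February 19, 2001.
6 years from February 19, 2001 is February 19, 2007.
Although the defendant's absence ran from May 28, 2001 to October 16, 2001, the stated rules do not make that a tolling event, so it is disregarded.
Nothing else in the chronology tolls or restarts the period.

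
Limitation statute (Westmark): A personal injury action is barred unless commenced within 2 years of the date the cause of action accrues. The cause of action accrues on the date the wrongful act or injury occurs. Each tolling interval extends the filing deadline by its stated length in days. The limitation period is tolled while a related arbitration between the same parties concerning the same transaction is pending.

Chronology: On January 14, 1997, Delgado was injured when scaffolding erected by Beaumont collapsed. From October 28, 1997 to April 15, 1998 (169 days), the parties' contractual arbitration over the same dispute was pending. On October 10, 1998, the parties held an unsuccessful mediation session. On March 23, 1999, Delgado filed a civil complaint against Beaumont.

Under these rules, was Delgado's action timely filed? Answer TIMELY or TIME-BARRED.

TIMELY

The claim accrued on January 14, 1997, when the wrongful act occurred.
2 years from January 14, 1997 is January 14, 1999.
The period was tolled for 169 days by the pending related arbitration (October 28, 1997 to April 15, 1998), pushing the deadline to July 2, 1999.
Nothing else in the chronology tolls or restarts the period.
Delgado filed on March 23, 1999, before the July 2, 1999 deadline, so the action is timely.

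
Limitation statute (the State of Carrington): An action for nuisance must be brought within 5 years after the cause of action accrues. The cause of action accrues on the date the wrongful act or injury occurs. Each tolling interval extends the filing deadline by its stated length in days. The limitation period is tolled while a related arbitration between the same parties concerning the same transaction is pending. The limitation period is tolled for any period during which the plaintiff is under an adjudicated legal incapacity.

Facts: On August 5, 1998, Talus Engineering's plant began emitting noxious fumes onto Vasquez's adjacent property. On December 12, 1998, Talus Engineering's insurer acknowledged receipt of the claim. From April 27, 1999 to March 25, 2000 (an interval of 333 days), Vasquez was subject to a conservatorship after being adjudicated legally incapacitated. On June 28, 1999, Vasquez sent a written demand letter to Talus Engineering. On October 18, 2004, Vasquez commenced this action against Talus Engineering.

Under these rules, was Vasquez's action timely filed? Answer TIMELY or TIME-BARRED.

The cause of action accrued on August 5, 1998, the date of the act.
Adding the 5 years base period to August 5, 1998 gives a deadline of August 5, 2003, before any tolling.
The period was tolled for 333 days by the plaintiff's legal incapacity (April 27, 1999 to March 25, 2000), pushing the deadline to July 3, 2004.
The other events in the timeline have no effect on the limitation period under the stated rules.
The October 18, 2004 filing falls after the July 3, 2004 deadline; the claim is time-barred.

TIME-BARRED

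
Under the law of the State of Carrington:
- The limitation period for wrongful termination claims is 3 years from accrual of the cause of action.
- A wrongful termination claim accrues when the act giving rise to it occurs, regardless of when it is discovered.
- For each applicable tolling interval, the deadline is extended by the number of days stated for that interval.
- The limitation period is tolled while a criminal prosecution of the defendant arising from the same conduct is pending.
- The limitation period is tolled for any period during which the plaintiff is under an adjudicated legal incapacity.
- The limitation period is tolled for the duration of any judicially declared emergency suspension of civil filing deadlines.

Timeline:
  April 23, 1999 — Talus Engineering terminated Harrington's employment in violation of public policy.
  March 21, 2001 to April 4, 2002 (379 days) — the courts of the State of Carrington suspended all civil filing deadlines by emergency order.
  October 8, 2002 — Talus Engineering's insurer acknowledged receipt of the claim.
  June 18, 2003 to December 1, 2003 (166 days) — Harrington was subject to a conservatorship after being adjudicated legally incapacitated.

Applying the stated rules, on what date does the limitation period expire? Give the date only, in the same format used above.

May 7, 2003

The limitation period began to run on April 23, 1999.
Adding the 3 years base period to April 23, 1999 gives a deadline of April 23, 2002, before any tolling.
The emergency suspension of filing deadlines from March 21, 2001 to April 4, 2002 tolled the period for 379 days, extending the deadline to May 7, 2003.
The plaintiff's legal incapacity starting June 18, 2003 came too late — the period had run on May 7, 2003 — and so does not extend the deadline.
The other events in the timeline have no effect on the limitation period under the stated rules.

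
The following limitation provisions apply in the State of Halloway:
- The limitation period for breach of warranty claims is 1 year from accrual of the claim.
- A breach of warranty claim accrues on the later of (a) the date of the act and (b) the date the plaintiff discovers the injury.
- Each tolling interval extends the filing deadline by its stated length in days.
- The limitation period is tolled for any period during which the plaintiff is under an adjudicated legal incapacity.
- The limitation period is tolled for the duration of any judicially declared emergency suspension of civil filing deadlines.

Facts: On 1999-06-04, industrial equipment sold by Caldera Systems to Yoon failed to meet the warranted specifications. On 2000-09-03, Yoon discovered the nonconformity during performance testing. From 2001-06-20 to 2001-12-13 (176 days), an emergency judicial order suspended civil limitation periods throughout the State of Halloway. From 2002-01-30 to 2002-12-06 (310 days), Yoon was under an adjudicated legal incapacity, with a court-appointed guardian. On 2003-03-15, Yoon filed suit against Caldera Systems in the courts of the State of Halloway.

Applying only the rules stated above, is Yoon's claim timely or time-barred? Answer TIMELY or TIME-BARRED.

Taking the later of the act (1999-06-04) and discovery (2000-09-03), the claim accrued on 2000-09-03.
The untolled deadline — 1 year after 2000-09-03 — is 2001-09-03.
The period was tolled for 176 days by the emergency suspension of filing deadlines (2001-06-20 to 2001-12-13), pushing the deadline to 2002-02-26.
The period was tolled for 310 days by the plaintiff's legal incapacity (2002-01-30 to 2002-12-06), pushing the deadline to 2003-01-02.
Filing on 2003-03-15 missed the 2003-01-02 deadline — the action is time-barred.

TIME-BARRED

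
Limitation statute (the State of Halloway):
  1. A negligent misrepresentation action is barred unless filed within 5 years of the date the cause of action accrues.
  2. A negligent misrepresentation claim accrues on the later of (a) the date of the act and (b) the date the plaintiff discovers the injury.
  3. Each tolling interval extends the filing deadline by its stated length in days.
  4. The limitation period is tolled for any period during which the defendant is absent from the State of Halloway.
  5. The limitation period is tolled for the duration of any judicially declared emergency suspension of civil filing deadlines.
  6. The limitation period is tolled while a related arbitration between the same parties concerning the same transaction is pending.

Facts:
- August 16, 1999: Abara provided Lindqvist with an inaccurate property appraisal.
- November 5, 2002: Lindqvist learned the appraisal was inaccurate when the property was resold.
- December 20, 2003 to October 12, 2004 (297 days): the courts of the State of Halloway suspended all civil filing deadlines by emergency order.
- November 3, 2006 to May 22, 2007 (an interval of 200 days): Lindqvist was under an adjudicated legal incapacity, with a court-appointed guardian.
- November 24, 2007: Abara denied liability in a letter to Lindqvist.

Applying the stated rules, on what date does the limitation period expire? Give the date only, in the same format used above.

Taking the later of the act (August 16, 1999) and discovery (November 5, 2002), the claim accrued on November 5, 2002.
Adding the 5 years base period to November 5, 2002 gives a deadline of November 5, 2007, before any tolling.
The period was tolled for 297 days by the emergency suspension of filing deadlines (December 20, 2003 to October 12, 2004), pushing the deadline to August 28, 2008.
Although the plaintiff's incapacity ran from November 3, 2006 to May 22, 2007, the stated rules do not make that a tolling event, so it is disregarded.
Nothing else in the chronology tolls or restarts the period.

August 28, 2008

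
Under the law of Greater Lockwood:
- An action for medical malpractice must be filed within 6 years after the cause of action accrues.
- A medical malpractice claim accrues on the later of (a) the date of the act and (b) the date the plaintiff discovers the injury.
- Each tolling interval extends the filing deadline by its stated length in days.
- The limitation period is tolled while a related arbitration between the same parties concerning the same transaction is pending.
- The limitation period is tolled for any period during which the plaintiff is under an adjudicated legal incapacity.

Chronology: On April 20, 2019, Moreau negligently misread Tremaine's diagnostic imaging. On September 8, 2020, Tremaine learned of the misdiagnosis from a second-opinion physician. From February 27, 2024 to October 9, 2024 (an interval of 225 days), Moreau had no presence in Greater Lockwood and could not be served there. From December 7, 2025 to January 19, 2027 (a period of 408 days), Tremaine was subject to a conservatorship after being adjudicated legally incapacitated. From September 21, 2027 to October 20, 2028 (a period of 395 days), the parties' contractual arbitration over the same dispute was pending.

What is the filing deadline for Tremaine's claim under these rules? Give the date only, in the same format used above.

Taking the later of the act (April 20, 2019) and discovery (September 8, 2020), the claim accrued on September 8, 2020.
Adding the 6 years base period to September 8, 2020 gives a deadline of September 8, 2026, before any tolling.
Because the plaintiff's legal incapacity ran from December 7, 2025 to January 19, 2027, the deadline is extended by 408 days to October 21, 2027.
The period was tolled for 395 days by the pending related arbitration (September 21, 2027 to October 20, 2028), pushing the deadline to November 19, 2028.
Although the defendant's absence ran from February 27, 2024 to October 9, 2024, the stated rules do not make that a tolling event, so it is disregarded.

November 19, 2028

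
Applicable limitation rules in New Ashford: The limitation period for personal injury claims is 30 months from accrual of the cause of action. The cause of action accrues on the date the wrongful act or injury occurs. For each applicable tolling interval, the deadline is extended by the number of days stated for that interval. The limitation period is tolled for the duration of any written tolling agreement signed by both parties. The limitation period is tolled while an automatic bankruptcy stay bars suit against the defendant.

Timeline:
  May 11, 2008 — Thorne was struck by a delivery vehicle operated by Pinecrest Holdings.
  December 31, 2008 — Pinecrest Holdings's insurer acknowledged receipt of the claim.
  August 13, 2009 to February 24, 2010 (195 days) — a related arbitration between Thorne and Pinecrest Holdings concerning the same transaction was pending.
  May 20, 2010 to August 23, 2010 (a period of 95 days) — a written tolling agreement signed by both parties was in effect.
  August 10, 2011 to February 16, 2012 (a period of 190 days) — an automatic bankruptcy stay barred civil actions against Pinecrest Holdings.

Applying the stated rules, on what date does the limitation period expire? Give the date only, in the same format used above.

February 14, 2011

The claim accrued on May 11, 2008, when the wrongful act occurred.
Adding the 30 months base period to May 11, 2008 gives a deadline of November 11, 2010, before any tolling.
Because the written tolling agreement ran from May 20, 2010 to August 23, 2010, the deadline is extended by 95 days to February 14, 2011.
By the time the automatic bankruptcy stay began on August 10, 2011, the limitation period had already expired on February 14, 2011; that interval cannot revive it.
Although a pending arbitration ran from August 13, 2009 to February 24, 2010, the stated rules do not make that a tolling event, so it is disregarded.
None of the other events listed affects the running of the period under the stated rules.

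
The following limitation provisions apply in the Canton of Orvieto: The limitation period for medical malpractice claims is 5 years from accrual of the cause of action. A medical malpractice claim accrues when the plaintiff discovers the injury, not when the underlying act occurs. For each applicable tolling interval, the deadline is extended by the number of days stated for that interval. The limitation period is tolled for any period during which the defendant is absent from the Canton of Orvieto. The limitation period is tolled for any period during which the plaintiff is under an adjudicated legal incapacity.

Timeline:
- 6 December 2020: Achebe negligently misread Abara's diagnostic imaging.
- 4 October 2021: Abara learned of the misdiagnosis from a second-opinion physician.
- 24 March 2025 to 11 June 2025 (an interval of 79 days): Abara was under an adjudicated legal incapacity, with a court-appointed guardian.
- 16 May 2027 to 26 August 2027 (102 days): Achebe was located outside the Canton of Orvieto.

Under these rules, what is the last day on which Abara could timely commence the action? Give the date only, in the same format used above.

Under the discovery rule, the claim accrued on 4 October 2021, when Abara discovered the injury — not on the 6 December 2020 date of the underlying act.
5 years from 4 October 2021 is 4 October 2026.
The plaintiff's legal incapacity from 24 March 2025 to 11 June 2025 tolled the period for 79 days, extending the deadline to 22 December 2026.
The defendant's absence from the jurisdiction starting 16 May 2027 came too late — the period had run on 22 December 2026 — and so does not extend the deadline.

22 December 2026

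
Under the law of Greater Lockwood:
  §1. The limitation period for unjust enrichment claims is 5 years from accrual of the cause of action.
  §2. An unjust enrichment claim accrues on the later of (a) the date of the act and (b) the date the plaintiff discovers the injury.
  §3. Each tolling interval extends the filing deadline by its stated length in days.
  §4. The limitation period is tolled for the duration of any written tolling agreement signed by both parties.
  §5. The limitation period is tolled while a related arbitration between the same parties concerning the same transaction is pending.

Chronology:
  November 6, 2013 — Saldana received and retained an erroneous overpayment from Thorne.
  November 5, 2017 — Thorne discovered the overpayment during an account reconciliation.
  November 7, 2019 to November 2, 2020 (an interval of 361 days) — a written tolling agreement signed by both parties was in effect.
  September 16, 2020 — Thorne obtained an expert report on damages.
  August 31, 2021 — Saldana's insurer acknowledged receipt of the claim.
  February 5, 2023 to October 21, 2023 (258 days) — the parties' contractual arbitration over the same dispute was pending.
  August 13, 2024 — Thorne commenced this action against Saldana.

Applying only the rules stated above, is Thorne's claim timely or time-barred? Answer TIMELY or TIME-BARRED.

TIME-BARRED

The claim accrued on November 5, 2017 — the later of the November 6, 2013 act and the November 5, 2017 discovery.
5 years from November 5, 2017 is November 5, 2022.
The period was tolled for 361 days by the written tolling agreement (November 7, 2019 to November 2, 2020), pushing the deadline to November 1, 2023.
The period was tolled for 258 days by the pending related arbitration (February 5, 2023 to October 21, 2023), pushing the deadline to July 16, 2024.
Nothing else in the chronology tolls or restarts the period.
Thorne filed on August 13, 2024, after the July 16, 2024 deadline, so the action is time-barred.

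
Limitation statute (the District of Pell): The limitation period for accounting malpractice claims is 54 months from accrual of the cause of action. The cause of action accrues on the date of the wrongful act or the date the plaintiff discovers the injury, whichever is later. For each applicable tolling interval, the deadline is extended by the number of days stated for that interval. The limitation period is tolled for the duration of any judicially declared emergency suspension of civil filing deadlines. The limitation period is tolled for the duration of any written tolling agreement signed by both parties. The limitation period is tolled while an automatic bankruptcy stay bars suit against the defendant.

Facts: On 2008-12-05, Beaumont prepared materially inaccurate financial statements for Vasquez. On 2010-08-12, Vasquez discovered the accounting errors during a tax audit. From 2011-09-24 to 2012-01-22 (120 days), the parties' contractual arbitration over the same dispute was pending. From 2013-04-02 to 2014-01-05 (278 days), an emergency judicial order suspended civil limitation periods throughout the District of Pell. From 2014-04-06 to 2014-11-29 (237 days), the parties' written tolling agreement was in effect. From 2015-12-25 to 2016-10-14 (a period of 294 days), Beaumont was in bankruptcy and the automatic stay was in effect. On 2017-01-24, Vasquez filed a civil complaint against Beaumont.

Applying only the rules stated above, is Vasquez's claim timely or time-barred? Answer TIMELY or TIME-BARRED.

The claim accrued on 2010-08-12 — the later of the 2008-12-05 act and the 2010-08-12 discovery.
Adding the 54 months base period to 2010-08-12 gives a deadline of 2015-02-12, before any tolling.
Because the emergency suspension of filing deadlines ran from 2013-04-02 to 2014-01-05, the deadline is extended by 278 days to 2015-11-17.
The written tolling agreement from 2014-04-06 to 2014-11-29 tolled the period for 237 days, extending the deadline to 2016-07-11.
The automatic bankruptcy stay from 2015-12-25 to 2016-10-14 tolled the period for 294 days, extending the deadline to 2017-05-01.
The pending related arbitration from 2011-09-24 to 2012-01-22 does not toll the period, because no stated rule makes a pending arbitration a tolling event.
Vasquez filed on 2017-01-24, before the 2017-05-01 deadline, so the action is timely.

TIMELY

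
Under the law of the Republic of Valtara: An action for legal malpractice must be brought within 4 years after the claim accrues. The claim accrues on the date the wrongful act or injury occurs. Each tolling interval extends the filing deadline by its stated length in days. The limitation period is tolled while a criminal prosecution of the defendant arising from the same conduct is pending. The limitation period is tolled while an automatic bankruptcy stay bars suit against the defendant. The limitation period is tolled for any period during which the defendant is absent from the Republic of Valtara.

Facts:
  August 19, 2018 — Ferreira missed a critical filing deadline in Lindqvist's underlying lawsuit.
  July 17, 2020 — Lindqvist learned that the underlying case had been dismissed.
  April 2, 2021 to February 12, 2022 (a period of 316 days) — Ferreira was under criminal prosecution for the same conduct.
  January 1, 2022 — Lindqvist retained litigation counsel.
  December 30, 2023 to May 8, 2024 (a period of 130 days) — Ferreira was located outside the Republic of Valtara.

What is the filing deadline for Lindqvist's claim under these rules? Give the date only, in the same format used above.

Because the rule ties accrual to occurrence, the claim accrued on August 19, 2018, not on the July 17, 2020 discovery date.
Adding the 4 years base period to August 19, 2018 gives a deadline of August 19, 2022, before any tolling.
The pending criminal prosecution from April 2, 2021 to February 12, 2022 tolled the period for 316 days, extending the deadline to July 1, 2023.
The defendant's absence from the jurisdiction starting December 30, 2023 came too late — the period had run on July 1, 2023 — and so does not extend the deadline.
Nothing else in the chronology tolls or restarts the period.

July 1, 2023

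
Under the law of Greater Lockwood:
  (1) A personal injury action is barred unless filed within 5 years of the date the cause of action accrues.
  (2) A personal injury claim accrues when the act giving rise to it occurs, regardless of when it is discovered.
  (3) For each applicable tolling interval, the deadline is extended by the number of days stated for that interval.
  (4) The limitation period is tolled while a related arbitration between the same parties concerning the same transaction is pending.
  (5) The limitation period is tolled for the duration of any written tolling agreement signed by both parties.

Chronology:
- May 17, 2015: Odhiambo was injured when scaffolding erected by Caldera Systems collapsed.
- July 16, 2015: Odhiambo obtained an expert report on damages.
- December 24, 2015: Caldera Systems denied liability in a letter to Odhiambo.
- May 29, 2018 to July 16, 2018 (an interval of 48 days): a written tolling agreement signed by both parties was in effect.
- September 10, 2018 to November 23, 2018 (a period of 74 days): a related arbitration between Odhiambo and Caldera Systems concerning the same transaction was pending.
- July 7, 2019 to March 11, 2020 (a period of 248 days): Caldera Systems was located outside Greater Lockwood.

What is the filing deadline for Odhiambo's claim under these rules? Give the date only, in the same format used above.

The claim accrued on May 17, 2015, when the wrongful act occurred.
The untolled deadline — 5 years after May 17, 2015 — is May 17, 2020.
Because the written tolling agreement ran from May 29, 2018 to July 16, 2018, the deadline is extended by 48 days to July 4, 2020.
Because the pending related arbitration ran from September 10, 2018 to November 23, 2018, the deadline is extended by 74 days to September 16, 2020.
The defendant's absence from the jurisdiction from July 7, 2019 to March 11, 2020 does not toll the period, because no stated rule makes the defendant's absence a tolling event.
The other events in the timeline have no effect on the limitation period under the stated rules.

September 16, 2020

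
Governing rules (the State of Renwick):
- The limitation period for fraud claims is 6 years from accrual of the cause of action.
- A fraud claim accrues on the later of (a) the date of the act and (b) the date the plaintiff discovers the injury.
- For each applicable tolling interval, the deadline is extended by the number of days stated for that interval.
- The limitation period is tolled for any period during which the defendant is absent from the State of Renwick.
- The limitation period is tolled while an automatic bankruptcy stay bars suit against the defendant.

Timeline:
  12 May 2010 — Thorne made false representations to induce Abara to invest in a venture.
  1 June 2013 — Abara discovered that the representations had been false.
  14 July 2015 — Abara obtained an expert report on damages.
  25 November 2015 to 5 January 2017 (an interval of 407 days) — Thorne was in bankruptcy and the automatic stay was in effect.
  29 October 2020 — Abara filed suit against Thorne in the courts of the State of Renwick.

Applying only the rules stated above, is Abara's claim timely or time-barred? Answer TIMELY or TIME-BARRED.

The claim accrued on 1 June 2013 — the later of the 12 May 2010 act and the 1 June 2013 discovery.
Adding the 6 years base period to 1 June 2013 gives a deadline of 1 June 2019, before any tolling.
The period was tolled for 407 days by the automatic bankruptcy stay (25 November 2015 to 5 January 2017), pushing the deadline to 12 July 2020.
The other events in the timeline have no effect on the limitation period under the stated rules.
Filing on 29 October 2020 missed the 12 July 2020 deadline — the action is time-barred.

TIME-BARRED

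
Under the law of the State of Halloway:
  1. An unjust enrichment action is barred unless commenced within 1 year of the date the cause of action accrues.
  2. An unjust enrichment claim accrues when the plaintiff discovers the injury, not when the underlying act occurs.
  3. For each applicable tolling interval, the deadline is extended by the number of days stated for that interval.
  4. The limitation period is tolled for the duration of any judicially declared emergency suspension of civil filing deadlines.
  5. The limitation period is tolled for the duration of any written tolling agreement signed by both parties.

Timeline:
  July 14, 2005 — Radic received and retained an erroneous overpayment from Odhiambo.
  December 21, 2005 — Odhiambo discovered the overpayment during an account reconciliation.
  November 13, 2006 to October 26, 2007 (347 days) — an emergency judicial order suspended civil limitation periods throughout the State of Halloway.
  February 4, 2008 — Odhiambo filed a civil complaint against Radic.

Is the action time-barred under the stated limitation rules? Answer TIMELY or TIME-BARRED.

TIME-BARRED

Under the discovery rule, the claim accrued on December 21, 2005, when Odhiambo discovered the injury — not on the July 14, 2005 date of the underlying act.
1 year from December 21, 2005 is December 21, 2006.
The period was tolled for 347 days by the emergency suspension of filing deadlines (November 13, 2006 to October 26, 2007), pushing the deadline to December 3, 2007.
Odhiambo filed on February 4, 2008, after the December 3, 2007 deadline, so the action is time-barred.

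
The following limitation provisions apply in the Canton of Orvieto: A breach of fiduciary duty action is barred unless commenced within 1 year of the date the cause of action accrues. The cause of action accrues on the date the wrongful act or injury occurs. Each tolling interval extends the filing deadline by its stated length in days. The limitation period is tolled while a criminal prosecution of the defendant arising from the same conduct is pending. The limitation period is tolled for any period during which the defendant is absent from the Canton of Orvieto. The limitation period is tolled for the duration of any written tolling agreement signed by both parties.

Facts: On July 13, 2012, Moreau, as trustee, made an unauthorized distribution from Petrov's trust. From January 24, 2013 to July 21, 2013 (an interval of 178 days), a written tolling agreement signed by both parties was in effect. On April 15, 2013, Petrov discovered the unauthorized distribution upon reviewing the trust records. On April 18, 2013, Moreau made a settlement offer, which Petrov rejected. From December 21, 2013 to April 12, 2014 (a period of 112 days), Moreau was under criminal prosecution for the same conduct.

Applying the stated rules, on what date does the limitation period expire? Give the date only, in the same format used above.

The claim accrued on July 13, 2012, when the wrongful act occurred; under the stated occurrence rule the April 15, 2013 discovery does not delay accrual.
1 year from July 13, 2012 is July 13, 2013.
The written tolling agreement from January 24, 2013 to July 21, 2013 tolled the period for 178 days, extending the deadline to January 7, 2014.
The pending criminal prosecution from December 21, 2013 to April 12, 2014 tolled the period for 112 days, extending the deadline to April 29, 2014.
The other events in the timeline have no effect on the limitation period under the stated rules.

April 29, 2014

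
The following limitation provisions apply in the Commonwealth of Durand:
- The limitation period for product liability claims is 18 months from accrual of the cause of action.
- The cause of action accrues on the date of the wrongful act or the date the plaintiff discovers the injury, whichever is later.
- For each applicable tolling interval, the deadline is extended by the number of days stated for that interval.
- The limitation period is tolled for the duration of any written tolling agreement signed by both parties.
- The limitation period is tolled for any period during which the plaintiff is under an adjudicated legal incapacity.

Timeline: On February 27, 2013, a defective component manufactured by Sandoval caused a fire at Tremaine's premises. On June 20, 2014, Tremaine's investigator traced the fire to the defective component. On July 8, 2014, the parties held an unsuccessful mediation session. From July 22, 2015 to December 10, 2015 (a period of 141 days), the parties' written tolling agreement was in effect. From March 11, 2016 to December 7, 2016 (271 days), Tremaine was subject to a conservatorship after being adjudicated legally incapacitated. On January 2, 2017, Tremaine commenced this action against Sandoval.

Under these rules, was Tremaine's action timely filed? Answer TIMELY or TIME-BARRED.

The claim accrued on June 20, 2014 — the later of the February 27, 2013 act and the June 20, 2014 discovery.
18 months from June 20, 2014 is December 20, 2015.
The period was tolled for 141 days by the written tolling agreement (July 22, 2015 to December 10, 2015), pushing the deadline to May 9, 2016.
The plaintiff's legal incapacity from March 11, 2016 to December 7, 2016 tolled the period for 271 days, extending the deadline to February 4, 2017.
Nothing else in the chronology tolls or restarts the period.
Tremaine filed on January 2, 2017, before the February 4, 2017 deadline, so the action is timely.

TIMELY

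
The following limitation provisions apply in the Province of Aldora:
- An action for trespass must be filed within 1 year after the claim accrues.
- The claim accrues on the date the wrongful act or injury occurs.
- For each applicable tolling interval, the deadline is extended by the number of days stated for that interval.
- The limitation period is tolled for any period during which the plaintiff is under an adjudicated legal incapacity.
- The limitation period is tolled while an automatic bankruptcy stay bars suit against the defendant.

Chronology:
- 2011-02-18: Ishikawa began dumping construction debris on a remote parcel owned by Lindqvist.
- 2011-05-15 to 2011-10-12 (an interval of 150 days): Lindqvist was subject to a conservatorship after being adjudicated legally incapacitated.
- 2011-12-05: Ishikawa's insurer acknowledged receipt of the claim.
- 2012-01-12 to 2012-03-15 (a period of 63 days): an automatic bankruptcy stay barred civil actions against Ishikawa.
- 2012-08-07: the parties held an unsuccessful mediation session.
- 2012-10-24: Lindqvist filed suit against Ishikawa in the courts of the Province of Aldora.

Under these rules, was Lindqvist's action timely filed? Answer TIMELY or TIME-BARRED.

TIME-BARRED

The claim accrued on 2011-02-18, the date of the act.
Adding the 1 year base period to 2011-02-18 gives a deadline of 2012-02-18, before any tolling.
Because the plaintiff's legal incapacity ran from 2011-05-15 to 2011-10-12, the deadline is extended by 150 days to 2012-07-17.
Because the automatic bankruptcy stay ran from 2012-01-12 to 2012-03-15, the deadline is extended by 63 days to 2012-09-18.
Nothing else in the chronology tolls or restarts the period.
Lindqvist filed on 2012-10-24, after the 2012-09-18 deadline, so the action is time-barred.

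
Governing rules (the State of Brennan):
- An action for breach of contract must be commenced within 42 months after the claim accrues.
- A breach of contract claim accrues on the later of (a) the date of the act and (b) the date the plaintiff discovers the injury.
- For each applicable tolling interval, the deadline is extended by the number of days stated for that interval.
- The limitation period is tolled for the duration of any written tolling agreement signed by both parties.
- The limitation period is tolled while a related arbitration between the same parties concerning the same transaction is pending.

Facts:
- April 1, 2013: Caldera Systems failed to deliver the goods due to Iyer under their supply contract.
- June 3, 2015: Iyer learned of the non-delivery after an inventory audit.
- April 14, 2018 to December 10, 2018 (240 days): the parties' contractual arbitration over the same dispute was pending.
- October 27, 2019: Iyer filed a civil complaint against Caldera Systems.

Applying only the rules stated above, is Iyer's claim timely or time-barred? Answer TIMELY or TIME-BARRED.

TIME-BARRED

Because discovery on June 3, 2015 post-dates the April 1, 2013 act, accrual under the later-of rule falls on June 3, 2015.
Adding the 42 months base period to June 3, 2015 gives a deadline of December 3, 2018, before any tolling.
The pending related arbitration from April 14, 2018 to December 10, 2018 tolled the period for 240 days, extending the deadline to July 31, 2019.
Filing on October 27, 2019 missed the July 31, 2019 deadline — the action is time-barred.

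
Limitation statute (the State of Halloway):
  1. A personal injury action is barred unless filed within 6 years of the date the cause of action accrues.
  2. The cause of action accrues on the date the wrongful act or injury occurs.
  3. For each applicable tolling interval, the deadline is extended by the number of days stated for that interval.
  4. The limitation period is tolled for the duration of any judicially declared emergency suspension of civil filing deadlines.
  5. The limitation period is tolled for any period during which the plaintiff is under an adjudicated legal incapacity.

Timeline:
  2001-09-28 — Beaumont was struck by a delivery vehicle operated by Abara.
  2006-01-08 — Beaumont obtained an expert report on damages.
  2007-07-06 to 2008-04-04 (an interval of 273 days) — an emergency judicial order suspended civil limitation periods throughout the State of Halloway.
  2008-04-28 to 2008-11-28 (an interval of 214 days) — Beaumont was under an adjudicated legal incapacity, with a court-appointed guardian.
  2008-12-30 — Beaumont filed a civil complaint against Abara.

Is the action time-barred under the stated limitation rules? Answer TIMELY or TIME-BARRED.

TIMELY

The cause of action accrued on 2001-09-28, the date of the act.
Adding the 6 years base period to 2001-09-28 gives a deadline of 2007-09-28, before any tolling.
The emergency suspension of filing deadlines from 2007-07-06 to 2008-04-04 tolled the period for 273 days, extending the deadline to 2008-06-27.
The period was tolled for 214 days by the plaintiff's legal incapacity (2008-04-28 to 2008-11-28), pushing the deadline to 2009-01-27.
None of the other events listed affects the running of the period under the stated rules.
Beaumont filed on 2008-12-30, before the 2009-01-27 deadline, so the action is timely.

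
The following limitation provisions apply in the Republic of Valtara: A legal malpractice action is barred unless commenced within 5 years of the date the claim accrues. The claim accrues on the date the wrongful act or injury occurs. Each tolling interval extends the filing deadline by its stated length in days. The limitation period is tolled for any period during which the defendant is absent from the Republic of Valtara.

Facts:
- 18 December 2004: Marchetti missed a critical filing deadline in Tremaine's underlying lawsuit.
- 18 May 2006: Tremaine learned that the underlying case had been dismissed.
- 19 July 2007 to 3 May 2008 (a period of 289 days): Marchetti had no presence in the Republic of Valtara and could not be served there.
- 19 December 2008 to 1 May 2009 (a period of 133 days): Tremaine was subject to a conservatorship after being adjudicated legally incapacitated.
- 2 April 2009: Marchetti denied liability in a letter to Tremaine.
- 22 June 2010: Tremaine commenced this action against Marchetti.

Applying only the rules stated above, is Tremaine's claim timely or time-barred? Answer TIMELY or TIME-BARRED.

TIMELY

Because the rule ties accrual to occurrence, the claim accrued on 18 December 2004, not on the 18 May 2006 discovery date.
The untolled deadline — 5 years after 18 December 2004 — is 18 December 2009.
The period was tolled for 289 days by the defendant's absence from the jurisdiction (19 July 2007 to 3 May 2008), pushing the deadline to 3 October 2010.
No stated provision tolls the period for the plaintiff's incapacity, so the interval from 19 December 2008 to 1 May 2009 has no effect on the deadline.
Nothing else in the chronology tolls or restarts the period.
The 22 June 2010 filing precedes the 3 October 2010 deadline; the claim is timely.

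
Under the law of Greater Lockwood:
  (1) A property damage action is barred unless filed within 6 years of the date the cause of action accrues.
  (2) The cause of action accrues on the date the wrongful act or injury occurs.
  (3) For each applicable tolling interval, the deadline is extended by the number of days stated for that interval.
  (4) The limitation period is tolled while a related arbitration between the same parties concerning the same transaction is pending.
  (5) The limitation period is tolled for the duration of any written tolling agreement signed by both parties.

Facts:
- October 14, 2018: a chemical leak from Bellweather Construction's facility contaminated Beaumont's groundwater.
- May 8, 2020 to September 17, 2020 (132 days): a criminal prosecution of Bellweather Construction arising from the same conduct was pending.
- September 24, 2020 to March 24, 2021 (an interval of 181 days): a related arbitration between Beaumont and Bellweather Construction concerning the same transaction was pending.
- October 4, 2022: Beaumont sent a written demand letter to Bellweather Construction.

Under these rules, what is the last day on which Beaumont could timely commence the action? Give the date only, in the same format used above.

The limitation period began to run on October 14, 2018.
The untolled deadline — 6 years after October 14, 2018 — is October 14, 2024.
Because the pending related arbitration ran from September 24, 2020 to March 24, 2021, the deadline is extended by 181 days to April 13, 2025.
The pending criminal prosecution from May 8, 2020 to September 17, 2020 does not toll the period, because no stated rule makes a criminal prosecution a tolling event.
None of the other events listed affects the running of the period under the stated rules.

April 13, 2025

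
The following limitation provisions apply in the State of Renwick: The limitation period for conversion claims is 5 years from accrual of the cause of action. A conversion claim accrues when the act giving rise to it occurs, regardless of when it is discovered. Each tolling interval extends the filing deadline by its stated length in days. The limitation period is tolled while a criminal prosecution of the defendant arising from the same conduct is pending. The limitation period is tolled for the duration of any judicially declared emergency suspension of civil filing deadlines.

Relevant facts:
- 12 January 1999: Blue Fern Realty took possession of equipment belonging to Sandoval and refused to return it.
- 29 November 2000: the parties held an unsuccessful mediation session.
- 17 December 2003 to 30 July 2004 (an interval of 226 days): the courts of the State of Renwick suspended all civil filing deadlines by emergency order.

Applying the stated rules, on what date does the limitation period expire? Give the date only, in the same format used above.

25 August 2004

The cause of action accrued on 12 January 1999, the date of the act.
5 years from 12 January 1999 is 12 January 2004.
The period was tolled for 226 days by the emergency suspension of filing deadlines (17 December 2003 to 30 July 2004), pushing the deadline to 25 August 2004.
Nothing else in the chronology tolls or restarts the period.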